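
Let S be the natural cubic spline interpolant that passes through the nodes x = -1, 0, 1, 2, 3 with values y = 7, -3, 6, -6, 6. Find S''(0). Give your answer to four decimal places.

Put M_i = S'' at the i-th knot. Here h = (1, 1, 1, 1) and Δ = (-10, 9, -12, 12), so the interior equations h_(i-1)·M_(i-1) + 2(h_(i-1)+h_i)·M_i + h_i·M_(i+1) = 6(Δ_i − Δ_(i-1)) read
  1·M_0 + 4·M_1 + 1·M_2 = 6(Δ_1 - Δ_0) = 114
  1·M_1 + 4·M_2 + 1·M_3 = 6(Δ_2 - Δ_1) = -126
  1·M_2 + 4·M_3 + 1·M_4 = 6(Δ_3 - Δ_2) = 144
Natural end conditions: M_0 = M_4 = 0.
Hence M_0 = 0, M_1 = 1179/28, M_2 = -381/7, M_3 = 1389/28, M_4 = 0.

42.1071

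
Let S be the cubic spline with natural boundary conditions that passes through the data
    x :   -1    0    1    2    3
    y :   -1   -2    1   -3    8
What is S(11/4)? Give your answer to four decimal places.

4.1744

Let M_i = S''(x_i). Step sizes h_i = 1, 1, 1, 1; slopes of the chords Δ_i = (y_(i+1) - y_i)/h_i = -1, 3, -4, 11.
  1·M_0 + 4·M_1 + 1·M_2 = 6(Δ_1 - Δ_0) = 24
  1·M_1 + 4·M_2 + 1·M_3 = 6(Δ_2 - Δ_1) = -42
  1·M_2 + 4·M_3 + 1·M_4 = 6(Δ_3 - Δ_2) = 90
Natural end conditions: M_0 = M_4 = 0.
Hence M_0 = 0, M_1 = 309/28, M_2 = -141/7, M_3 = 771/28, M_4 = 0.
On [2, 3], S(x) = -3 + 51/28·(x - 2) + 771/56·(x - 2)² - 257/56·(x - 2)³.
With (x - 2) = 3/4: S(11/4) = 14961/3584.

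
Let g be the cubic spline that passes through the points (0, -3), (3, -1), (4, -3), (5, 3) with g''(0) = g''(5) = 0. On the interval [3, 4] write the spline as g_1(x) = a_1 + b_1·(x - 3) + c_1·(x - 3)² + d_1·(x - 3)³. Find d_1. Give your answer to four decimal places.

Let m_i = g''(x_i). Step sizes h_i = 3, 1, 1; slopes of the chords Δ_i = (y_(i+1) - y_i)/h_i = 2/3, -2, 6.
  3·m_0 + 8·m_1 + 1·m_2 = 6(Δ_1 - Δ_0) = -16
  1·m_1 + 4·m_2 + 1·m_3 = 6(Δ_2 - Δ_1) = 48
Natural end conditions: m_0 = m_3 = 0.
Solving: m_0 = 0, m_1 = -112/31, m_2 = 400/31, m_3 = 0.
On [3, 4], with g_1(x) = a_1 + b_1·(x - 3) + c_1·(x - 3)² + d_1·(x - 3)³: c_1 = m_1/2 = -56/31, d_1 = (m_2 - m_1)/(6h_1) = 256/93, b_1 = Δ_1 - h_1(2m_1 + m_2)/6 = -274/93.

2.7527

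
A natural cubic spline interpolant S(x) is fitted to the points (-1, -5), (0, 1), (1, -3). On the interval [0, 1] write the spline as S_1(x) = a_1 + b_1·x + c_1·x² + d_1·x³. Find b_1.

1

Put m_i = S'' at the i-th knot. Here h = (1, 1) and Δ = (6, -4), so the interior equations h_(i-1)·m_(i-1) + 2(h_(i-1)+h_i)·m_i + h_i·m_(i+1) = 6(Δ_i − Δ_(i-1)) read
  1·m_0 + 4·m_1 + 1·m_2 = 6(Δ_1 - Δ_0) = -60
Natural end conditions: m_0 = m_2 = 0.
Hence m_0 = 0, m_1 = -15, m_2 = 0.
On [0, 1], with S_1(x) = a_1 + b_1·x + c_1·x² + d_1·x³: c_1 = m_1/2 = -15/2, d_1 = (m_2 - m_1)/(6h_1) = 5/2, b_1 = Δ_1 - h_1(2m_1 + m_2)/6 = 1.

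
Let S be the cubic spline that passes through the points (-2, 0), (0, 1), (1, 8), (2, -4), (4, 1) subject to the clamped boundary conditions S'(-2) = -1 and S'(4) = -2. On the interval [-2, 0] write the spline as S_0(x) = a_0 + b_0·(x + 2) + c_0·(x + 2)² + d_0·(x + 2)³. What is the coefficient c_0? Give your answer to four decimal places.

With m_i denoting the second derivative at x_i, h_i = 2, 1, 1, 2, and Δ_i = (y_(i+1) − y_i)/h_i = 1/2, 7, -12, 5/2:
  2·m_0 + 6·m_1 + 1·m_2 = 6(Δ_1 - Δ_0) = 39
  1·m_1 + 4·m_2 + 1·m_3 = 6(Δ_2 - Δ_1) = -114
  1·m_2 + 6·m_3 + 2·m_4 = 6(Δ_3 - Δ_2) = 87
Clamped end conditions give two more equations: 2h_0·m_0 + h_0·m_1 = 6(Δ_0 - S'(-2)) = 9 and h_3·m_3 + 2h_3·m_4 = 6(S'(4) - Δ_3) = -27.
Forward elimination and back-substitution give m_0 = -307/60, m_1 = 221/15, m_2 = -235/6, m_3 = 419/15, m_4 = -1243/60.
On [-2, 0], with S_0(x) = a_0 + b_0·(x + 2) + c_0·(x + 2)² + d_0·(x + 2)³: c_0 = m_0/2 = -307/120, d_0 = (m_1 - m_0)/(6h_0) = 397/240, b_0 = Δ_0 - h_0(2m_0 + m_1)/6 = -1.

-2.5583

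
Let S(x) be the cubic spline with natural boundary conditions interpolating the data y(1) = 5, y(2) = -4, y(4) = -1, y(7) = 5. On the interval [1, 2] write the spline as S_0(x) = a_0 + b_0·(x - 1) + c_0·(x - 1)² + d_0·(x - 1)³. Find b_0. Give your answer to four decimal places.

Write M_i for S''(x_i). With h_i = 1, 2, 3 and divided differences Δ_i = -9, 3/2, 2, the continuity of S' gives the tridiagonal system
  1·M_0 + 6·M_1 + 2·M_2 = 6(Δ_1 - Δ_0) = 63
  2·M_1 + 10·M_2 + 3·M_3 = 6(Δ_2 - Δ_1) = 3
Natural end conditions: M_0 = M_3 = 0.
Solving: M_0 = 0, M_1 = 78/7, M_2 = -27/14, M_3 = 0.
On [1, 2], with S_0(x) = a_0 + b_0·(x - 1) + c_0·(x - 1)² + d_0·(x - 1)³: c_0 = M_0/2 = 0, d_0 = (M_1 - M_0)/(6h_0) = 13/7, b_0 = Δ_0 - h_0(2M_0 + M_1)/6 = -76/7.

-10.8571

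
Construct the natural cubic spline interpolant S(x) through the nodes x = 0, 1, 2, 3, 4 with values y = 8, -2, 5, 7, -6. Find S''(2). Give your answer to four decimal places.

-9.4286

Put M_i = S'' at the i-th knot. Here h = (1, 1, 1, 1) and Δ = (-10, 7, 2, -13), so the interior equations h_(i-1)·M_(i-1) + 2(h_(i-1)+h_i)·M_i + h_i·M_(i+1) = 6(Δ_i − Δ_(i-1)) read
  1·M_0 + 4·M_1 + 1·M_2 = 6(Δ_1 - Δ_0) = 102
  1·M_1 + 4·M_2 + 1·M_3 = 6(Δ_2 - Δ_1) = -30
  1·M_2 + 4·M_3 + 1·M_4 = 6(Δ_3 - Δ_2) = -90
Natural end conditions: M_0 = M_4 = 0.
Hence M_0 = 0, M_1 = 195/7, M_2 = -66/7, M_3 = -141/7, M_4 = 0.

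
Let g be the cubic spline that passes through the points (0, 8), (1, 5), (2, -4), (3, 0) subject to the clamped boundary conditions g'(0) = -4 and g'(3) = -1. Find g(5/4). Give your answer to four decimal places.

2.6000

With m_i denoting the second derivative at x_i, h_i = 1, 1, 1, and Δ_i = (y_(i+1) − y_i)/h_i = -3, -9, 4:
  1·m_0 + 4·m_1 + 1·m_2 = 6(Δ_1 - Δ_0) = -36
  1·m_1 + 4·m_2 + 1·m_3 = 6(Δ_2 - Δ_1) = 78
Clamped end conditions give two more equations: 2h_0·m_0 + h_0·m_1 = 6(Δ_0 - g'(0)) = 6 and h_2·m_2 + 2h_2·m_3 = 6(g'(3) - Δ_2) = -30.
Solving the tridiagonal system: m_0 = 66/5, m_1 = -102/5, m_2 = 162/5, m_3 = -156/5.
On [1, 2], g(t) = 5 - 38/5·(t - 1) - 51/5·(t - 1)² + 44/5·(t - 1)³.
With (t - 1) = 1/4: g(5/4) = 13/5.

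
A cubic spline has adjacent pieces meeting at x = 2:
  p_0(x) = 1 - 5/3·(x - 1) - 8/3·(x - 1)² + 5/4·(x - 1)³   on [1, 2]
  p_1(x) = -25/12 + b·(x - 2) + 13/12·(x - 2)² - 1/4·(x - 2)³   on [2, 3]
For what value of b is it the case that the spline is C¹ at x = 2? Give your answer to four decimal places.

p_0'(x) = -5/3 - 16/3·(x - 1) + 15/4·(x - 1)², so p_0'(2) = -13/4. On the right, p_1'(2) = b, so b = -13/4.

-3.2500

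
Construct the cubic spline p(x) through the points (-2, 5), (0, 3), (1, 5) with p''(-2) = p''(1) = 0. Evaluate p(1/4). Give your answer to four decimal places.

Let m_i = p''(x_i). Step sizes h_i = 2, 1; slopes of the chords Δ_i = (y_(i+1) - y_i)/h_i = -1, 2.
  2·m_0 + 6·m_1 + 1·m_2 = 6(Δ_1 - Δ_0) = 18
Natural end conditions: m_0 = m_2 = 0.
Hence m_0 = 0, m_1 = 3, m_2 = 0.
On [0, 1], p(x) = 3 + 1·x + 3/2·x² - 1/2·x³.
With x = 1/4: p(1/4) = 427/128.

3.3359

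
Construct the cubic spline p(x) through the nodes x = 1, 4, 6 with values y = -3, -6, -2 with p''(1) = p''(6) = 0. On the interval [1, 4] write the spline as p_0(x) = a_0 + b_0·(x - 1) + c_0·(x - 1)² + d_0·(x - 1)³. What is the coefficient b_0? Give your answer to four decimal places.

Put m_i = p'' at the i-th knot. Here h = (3, 2) and Δ = (-1, 2), so the interior equations h_(i-1)·m_(i-1) + 2(h_(i-1)+h_i)·m_i + h_i·m_(i+1) = 6(Δ_i − Δ_(i-1)) read
  3·m_0 + 10·m_1 + 2·m_2 = 6(Δ_1 - Δ_0) = 18
Natural end conditions: m_0 = m_2 = 0.
Solving: m_0 = 0, m_1 = 9/5, m_2 = 0.
On [1, 4], with p_0(x) = a_0 + b_0·(x - 1) + c_0·(x - 1)² + d_0·(x - 1)³: c_0 = m_0/2 = 0, d_0 = (m_1 - m_0)/(6h_0) = 1/10, b_0 = Δ_0 - h_0(2m_0 + m_1)/6 = -19/10.

-1.9000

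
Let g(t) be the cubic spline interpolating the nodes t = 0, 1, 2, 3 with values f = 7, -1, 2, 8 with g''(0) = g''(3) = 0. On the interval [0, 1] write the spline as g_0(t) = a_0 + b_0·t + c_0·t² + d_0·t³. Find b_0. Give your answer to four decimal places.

With M_i denoting the second derivative at x_i, h_i = 1, 1, 1, and Δ_i = (y_(i+1) − y_i)/h_i = -8, 3, 6:
  1·M_0 + 4·M_1 + 1·M_2 = 6(Δ_1 - Δ_0) = 66
  1·M_1 + 4·M_2 + 1·M_3 = 6(Δ_2 - Δ_1) = 18
Natural end conditions: M_0 = M_3 = 0.
Forward elimination and back-substitution give M_0 = 0, M_1 = 82/5, M_2 = 2/5, M_3 = 0.
On [0, 1], with g_0(t) = a_0 + b_0·t + c_0·t² + d_0·t³: c_0 = M_0/2 = 0, d_0 = (M_1 - M_0)/(6h_0) = 41/15, b_0 = Δ_0 - h_0(2M_0 + M_1)/6 = -161/15.

-10.7333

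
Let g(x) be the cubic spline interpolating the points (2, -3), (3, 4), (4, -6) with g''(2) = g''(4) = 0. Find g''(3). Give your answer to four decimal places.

-25.5000

Write m_i for g''(x_i). With h_i = 1, 1 and divided differences Δ_i = 7, -10, the continuity of g' gives the tridiagonal system
  1·m_0 + 4·m_1 + 1·m_2 = 6(Δ_1 - Δ_0) = -102
Natural end conditions: m_0 = m_2 = 0.
Solving the tridiagonal system: m_0 = 0, m_1 = -51/2, m_2 = 0.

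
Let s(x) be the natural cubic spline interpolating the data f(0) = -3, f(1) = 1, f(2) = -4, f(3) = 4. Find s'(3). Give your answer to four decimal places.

Write M_i for s''(x_i). With h_i = 1, 1, 1 and divided differences Δ_i = 4, -5, 8, the continuity of s' gives the tridiagonal system
  1·M_0 + 4·M_1 + 1·M_2 = 6(Δ_1 - Δ_0) = -54
  1·M_1 + 4·M_2 + 1·M_3 = 6(Δ_2 - Δ_1) = 78
Natural end conditions: M_0 = M_3 = 0.
Forward elimination and back-substitution give M_0 = 0, M_1 = -98/5, M_2 = 122/5, M_3 = 0.
On [2, 3], s'(x) = b_2 + 2c_2·(x - 2) + 3d_2·(x - 2)² with b_2 = Δ_2 - h_2(2M_2 + M_3)/6 = -2/15, c_2 = M_2/2 = 61/5, d_2 = (M_3 - M_2)/(6h_2) = -61/15. So s'(3) = 181/15.

12.0667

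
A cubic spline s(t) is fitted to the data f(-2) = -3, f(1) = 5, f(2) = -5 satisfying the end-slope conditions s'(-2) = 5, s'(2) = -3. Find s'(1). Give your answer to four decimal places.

-9.7500

With σ_i denoting the second derivative at x_i, h_i = 3, 1, and Δ_i = (y_(i+1) − y_i)/h_i = 8/3, -10:
  3·σ_0 + 8·σ_1 + 1·σ_2 = 6(Δ_1 - Δ_0) = -76
Clamped end conditions give two more equations: 2h_0·σ_0 + h_0·σ_1 = 6(Δ_0 - s'(-2)) = -14 and h_1·σ_1 + 2h_1·σ_2 = 6(s'(2) - Δ_1) = 42.
Hence σ_0 = 31/6, σ_1 = -15, σ_2 = 57/2.
On [1, 2], s'(t) = b_1 + 2c_1·(t - 1) + 3d_1·(t - 1)² with b_1 = Δ_1 - h_1(2σ_1 + σ_2)/6 = -39/4, c_1 = σ_1/2 = -15/2, d_1 = (σ_2 - σ_1)/(6h_1) = 29/4. So s'(1) = -39/4.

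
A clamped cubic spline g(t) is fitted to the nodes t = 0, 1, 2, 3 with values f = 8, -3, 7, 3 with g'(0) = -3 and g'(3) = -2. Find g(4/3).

Let m_i = g''(x_i). Step sizes h_i = 1, 1, 1; slopes of the chords Δ_i = (y_(i+1) - y_i)/h_i = -11, 10, -4.
  1·m_0 + 4·m_1 + 1·m_2 = 6(Δ_1 - Δ_0) = 126
  1·m_1 + 4·m_2 + 1·m_3 = 6(Δ_2 - Δ_1) = -84
Clamped end conditions give two more equations: 2h_0·m_0 + h_0·m_1 = 6(Δ_0 - g'(0)) = -48 and h_2·m_2 + 2h_2·m_3 = 6(g'(3) - Δ_2) = 12.
Solving: m_0 = -154/3, m_1 = 164/3, m_2 = -124/3, m_3 = 80/3.
On [1, 2], g(t) = -3 - 4/3·(t - 1) + 82/3·(t - 1)² - 16·(t - 1)³.
With (t - 1) = 1/3: g(4/3) = -1.

-1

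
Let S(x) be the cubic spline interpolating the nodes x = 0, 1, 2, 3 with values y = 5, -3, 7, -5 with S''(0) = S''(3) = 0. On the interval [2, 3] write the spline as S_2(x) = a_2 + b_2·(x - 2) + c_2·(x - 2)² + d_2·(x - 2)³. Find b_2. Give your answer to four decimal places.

Write M_i for S''(x_i). With h_i = 1, 1, 1 and divided differences Δ_i = -8, 10, -12, the continuity of S' gives the tridiagonal system
  1·M_0 + 4·M_1 + 1·M_2 = 6(Δ_1 - Δ_0) = 108
  1·M_1 + 4·M_2 + 1·M_3 = 6(Δ_2 - Δ_1) = -132
Natural end conditions: M_0 = M_3 = 0.
Hence M_0 = 0, M_1 = 188/5, M_2 = -212/5, M_3 = 0.
On [2, 3], with S_2(x) = a_2 + b_2·(x - 2) + c_2·(x - 2)² + d_2·(x - 2)³: c_2 = M_2/2 = -106/5, d_2 = (M_3 - M_2)/(6h_2) = 106/15, b_2 = Δ_2 - h_2(2M_2 + M_3)/6 = 32/15.

2.1333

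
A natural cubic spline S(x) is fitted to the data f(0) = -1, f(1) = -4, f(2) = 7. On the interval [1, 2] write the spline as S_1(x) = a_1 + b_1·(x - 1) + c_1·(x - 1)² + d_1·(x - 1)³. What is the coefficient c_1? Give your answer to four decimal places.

10.5000

With M_i denoting the second derivative at x_i, h_i = 1, 1, and Δ_i = (y_(i+1) − y_i)/h_i = -3, 11:
  1·M_0 + 4·M_1 + 1·M_2 = 6(Δ_1 - Δ_0) = 84
Natural end conditions: M_0 = M_2 = 0.
Hence M_0 = 0, M_1 = 21, M_2 = 0.
On [1, 2], with S_1(x) = a_1 + b_1·(x - 1) + c_1·(x - 1)² + d_1·(x - 1)³: c_1 = M_1/2 = 21/2, d_1 = (M_2 - M_1)/(6h_1) = -7/2, b_1 = Δ_1 - h_1(2M_1 + M_2)/6 = 4.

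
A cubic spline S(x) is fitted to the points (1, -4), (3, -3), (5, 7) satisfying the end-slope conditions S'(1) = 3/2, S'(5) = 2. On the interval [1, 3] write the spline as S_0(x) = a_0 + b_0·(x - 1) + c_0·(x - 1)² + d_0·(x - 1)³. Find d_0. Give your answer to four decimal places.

0.9375

With M_i denoting the second derivative at x_i, h_i = 2, 2, and Δ_i = (y_(i+1) − y_i)/h_i = 1/2, 5:
  2·M_0 + 8·M_1 + 2·M_2 = 6(Δ_1 - Δ_0) = 27
Clamped end conditions give two more equations: 2h_0·M_0 + h_0·M_1 = 6(Δ_0 - S'(1)) = -6 and h_1·M_1 + 2h_1·M_2 = 6(S'(5) - Δ_1) = -18.
Solving the tridiagonal system: M_0 = -19/4, M_1 = 13/2, M_2 = -31/4.
On [1, 3], with S_0(x) = a_0 + b_0·(x - 1) + c_0·(x - 1)² + d_0·(x - 1)³: c_0 = M_0/2 = -19/8, d_0 = (M_1 - M_0)/(6h_0) = 15/16, b_0 = Δ_0 - h_0(2M_0 + M_1)/6 = 3/2.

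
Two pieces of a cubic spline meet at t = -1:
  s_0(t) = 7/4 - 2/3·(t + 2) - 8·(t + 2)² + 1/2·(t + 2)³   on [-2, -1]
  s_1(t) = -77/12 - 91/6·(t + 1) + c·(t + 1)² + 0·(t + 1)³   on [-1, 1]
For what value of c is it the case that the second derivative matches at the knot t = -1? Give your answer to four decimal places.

s_0''(t) = -16 + 3·(t + 2), so s_0''(-1) = -13. On the right, s_1''(-1) = 2c, so c = -13/2.

-6.5000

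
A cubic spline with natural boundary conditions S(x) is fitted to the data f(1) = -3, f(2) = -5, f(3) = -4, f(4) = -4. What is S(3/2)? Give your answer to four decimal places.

Put M_i = S'' at the i-th knot. Here h = (1, 1, 1) and Δ = (-2, 1, 0), so the interior equations h_(i-1)·M_(i-1) + 2(h_(i-1)+h_i)·M_i + h_i·M_(i+1) = 6(Δ_i − Δ_(i-1)) read
  1·M_0 + 4·M_1 + 1·M_2 = 6(Δ_1 - Δ_0) = 18
  1·M_1 + 4·M_2 + 1·M_3 = 6(Δ_2 - Δ_1) = -6
Natural end conditions: M_0 = M_3 = 0.
Hence M_0 = 0, M_1 = 26/5, M_2 = -14/5, M_3 = 0.
On [1, 2], S(x) = -3 - 43/15·(x - 1) + 0·(x - 1)² + 13/15·(x - 1)³.
With (x - 1) = 1/2: S(3/2) = -173/40.

-4.3250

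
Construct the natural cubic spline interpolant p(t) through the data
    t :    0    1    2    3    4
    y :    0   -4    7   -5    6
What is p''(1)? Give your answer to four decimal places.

Put σ_i = p'' at the i-th knot. Here h = (1, 1, 1, 1) and Δ = (-4, 11, -12, 11), so the interior equations h_(i-1)·σ_(i-1) + 2(h_(i-1)+h_i)·σ_i + h_i·σ_(i+1) = 6(Δ_i − Δ_(i-1)) read
  1·σ_0 + 4·σ_1 + 1·σ_2 = 6(Δ_1 - Δ_0) = 90
  1·σ_1 + 4·σ_2 + 1·σ_3 = 6(Δ_2 - Δ_1) = -138
  1·σ_2 + 4·σ_3 + 1·σ_4 = 6(Δ_3 - Δ_2) = 138
Natural end conditions: σ_0 = σ_4 = 0.
Hence σ_0 = 0, σ_1 = 255/7, σ_2 = -390/7, σ_3 = 339/7, σ_4 = 0.

36.4286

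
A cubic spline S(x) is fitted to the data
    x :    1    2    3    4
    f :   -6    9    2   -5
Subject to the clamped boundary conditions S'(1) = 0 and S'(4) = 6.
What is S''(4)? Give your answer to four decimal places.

37.2000

Write M_i for S''(x_i). With h_i = 1, 1, 1 and divided differences Δ_i = 15, -7, -7, the continuity of S' gives the tridiagonal system
  1·M_0 + 4·M_1 + 1·M_2 = 6(Δ_1 - Δ_0) = -132
  1·M_1 + 4·M_2 + 1·M_3 = 6(Δ_2 - Δ_1) = 0
Clamped end conditions give two more equations: 2h_0·M_0 + h_0·M_1 = 6(Δ_0 - S'(1)) = 90 and h_2·M_2 + 2h_2·M_3 = 6(S'(4) - Δ_2) = 78.
Forward elimination and back-substitution give M_0 = 354/5, M_1 = -258/5, M_2 = 18/5, M_3 = 186/5.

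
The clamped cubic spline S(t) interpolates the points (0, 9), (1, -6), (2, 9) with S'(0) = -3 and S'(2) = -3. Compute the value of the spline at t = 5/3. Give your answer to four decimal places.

5.6667

With m_i denoting the second derivative at x_i, h_i = 1, 1, and Δ_i = (y_(i+1) − y_i)/h_i = -15, 15:
  1·m_0 + 4·m_1 + 1·m_2 = 6(Δ_1 - Δ_0) = 180
Clamped end conditions give two more equations: 2h_0·m_0 + h_0·m_1 = 6(Δ_0 - S'(0)) = -72 and h_1·m_1 + 2h_1·m_2 = 6(S'(2) - Δ_1) = -108.
Solving: m_0 = -81, m_1 = 90, m_2 = -99.
On [1, 2], S(t) = -6 + 3/2·(t - 1) + 45·(t - 1)² - 63/2·(t - 1)³.
With (t - 1) = 2/3: S(5/3) = 17/3.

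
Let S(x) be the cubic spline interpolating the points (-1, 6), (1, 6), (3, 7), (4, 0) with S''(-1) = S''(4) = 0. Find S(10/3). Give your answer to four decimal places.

Write σ_i for S''(x_i). With h_i = 2, 2, 1 and divided differences Δ_i = 0, 1/2, -7, the continuity of S' gives the tridiagonal system
  2·σ_0 + 8·σ_1 + 2·σ_2 = 6(Δ_1 - Δ_0) = 3
  2·σ_1 + 6·σ_2 + 1·σ_3 = 6(Δ_2 - Δ_1) = -45
Natural end conditions: σ_0 = σ_3 = 0.
Solving: σ_0 = 0, σ_1 = 27/11, σ_2 = -183/22, σ_3 = 0.
On [3, 4], S(x) = 7 - 93/22·(x - 3) - 183/44·(x - 3)² + 61/44·(x - 3)³.
With (x - 3) = 1/3: S(10/3) = 3077/594.

5.1801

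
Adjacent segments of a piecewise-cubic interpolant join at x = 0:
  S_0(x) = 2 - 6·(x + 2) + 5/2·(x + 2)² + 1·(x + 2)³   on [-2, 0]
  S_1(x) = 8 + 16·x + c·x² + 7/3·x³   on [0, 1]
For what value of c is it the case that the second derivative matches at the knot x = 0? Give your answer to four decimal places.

8.5000

S_0''(x) = 5 + 6·(x + 2), so S_0''(0) = 17. On the right, S_1''(0) = 2c, so c = 17/2.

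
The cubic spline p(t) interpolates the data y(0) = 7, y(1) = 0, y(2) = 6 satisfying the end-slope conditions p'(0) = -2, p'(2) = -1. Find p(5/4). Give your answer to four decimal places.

0.9844

Let σ_i = p''(x_i). Step sizes h_i = 1, 1; slopes of the chords Δ_i = (y_(i+1) - y_i)/h_i = -7, 6.
  1·σ_0 + 4·σ_1 + 1·σ_2 = 6(Δ_1 - Δ_0) = 78
Clamped end conditions give two more equations: 2h_0·σ_0 + h_0·σ_1 = 6(Δ_0 - p'(0)) = -30 and h_1·σ_1 + 2h_1·σ_2 = 6(p'(2) - Δ_1) = -42.
Solving the tridiagonal system: σ_0 = -34, σ_1 = 38, σ_2 = -40.
On [1, 2], p(t) = 0 + 0·(t - 1) + 19·(t - 1)² - 13·(t - 1)³.
With (t - 1) = 1/4: p(5/4) = 63/64.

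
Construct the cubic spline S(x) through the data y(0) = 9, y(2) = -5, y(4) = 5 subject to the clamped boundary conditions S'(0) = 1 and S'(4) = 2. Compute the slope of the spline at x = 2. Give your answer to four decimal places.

Let M_i = S''(x_i). Step sizes h_i = 2, 2; slopes of the chords Δ_i = (y_(i+1) - y_i)/h_i = -7, 5.
  2·M_0 + 8·M_1 + 2·M_2 = 6(Δ_1 - Δ_0) = 72
Clamped end conditions give two more equations: 2h_0·M_0 + h_0·M_1 = 6(Δ_0 - S'(0)) = -48 and h_1·M_1 + 2h_1·M_2 = 6(S'(4) - Δ_1) = -18.
Hence M_0 = -83/4, M_1 = 35/2, M_2 = -53/4.
On [2, 4], S'(x) = b_1 + 2c_1·(x - 2) + 3d_1·(x - 2)² with b_1 = Δ_1 - h_1(2M_1 + M_2)/6 = -9/4, c_1 = M_1/2 = 35/4, d_1 = (M_2 - M_1)/(6h_1) = -41/16. So S'(2) = -9/4.

-2.2500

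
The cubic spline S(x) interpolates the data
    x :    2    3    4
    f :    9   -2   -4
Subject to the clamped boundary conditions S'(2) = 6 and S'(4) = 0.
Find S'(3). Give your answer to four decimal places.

-11.2500

Write m_i for S''(x_i). With h_i = 1, 1 and divided differences Δ_i = -11, -2, the continuity of S' gives the tridiagonal system
  1·m_0 + 4·m_1 + 1·m_2 = 6(Δ_1 - Δ_0) = 54
Clamped end conditions give two more equations: 2h_0·m_0 + h_0·m_1 = 6(Δ_0 - S'(2)) = -102 and h_1·m_1 + 2h_1·m_2 = 6(S'(4) - Δ_1) = 12.
Solving the tridiagonal system: m_0 = -135/2, m_1 = 33, m_2 = -21/2.
On [3, 4], S'(x) = b_1 + 2c_1·(x - 3) + 3d_1·(x - 3)² with b_1 = Δ_1 - h_1(2m_1 + m_2)/6 = -45/4, c_1 = m_1/2 = 33/2, d_1 = (m_2 - m_1)/(6h_1) = -29/4. So S'(3) = -45/4.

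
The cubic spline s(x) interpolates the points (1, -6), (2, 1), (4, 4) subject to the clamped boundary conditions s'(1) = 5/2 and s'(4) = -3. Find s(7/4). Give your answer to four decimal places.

-1.0195

Put m_i = s'' at the i-th knot. Here h = (1, 2) and Δ = (7, 3/2), so the interior equations h_(i-1)·m_(i-1) + 2(h_(i-1)+h_i)·m_i + h_i·m_(i+1) = 6(Δ_i − Δ_(i-1)) read
  1·m_0 + 6·m_1 + 2·m_2 = 6(Δ_1 - Δ_0) = -33
Clamped end conditions give two more equations: 2h_0·m_0 + h_0·m_1 = 6(Δ_0 - s'(1)) = 27 and h_1·m_1 + 2h_1·m_2 = 6(s'(4) - Δ_1) = -27.
Forward elimination and back-substitution give m_0 = 103/6, m_1 = -22/3, m_2 = -37/12.
On [1, 2], s(x) = -6 + 5/2·(x - 1) + 103/12·(x - 1)² - 49/12·(x - 1)³.
With (x - 1) = 3/4: s(7/4) = -261/256.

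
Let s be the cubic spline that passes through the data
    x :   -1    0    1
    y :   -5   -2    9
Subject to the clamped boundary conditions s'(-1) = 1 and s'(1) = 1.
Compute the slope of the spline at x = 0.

Write m_i for s''(x_i). With h_i = 1, 1 and divided differences Δ_i = 3, 11, the continuity of s' gives the tridiagonal system
  1·m_0 + 4·m_1 + 1·m_2 = 6(Δ_1 - Δ_0) = 48
Clamped end conditions give two more equations: 2h_0·m_0 + h_0·m_1 = 6(Δ_0 - s'(-1)) = 12 and h_1·m_1 + 2h_1·m_2 = 6(s'(1) - Δ_1) = -60.
Hence m_0 = -6, m_1 = 24, m_2 = -42.
On [0, 1], s'(x) = b_1 + 2c_1·x + 3d_1·x² with b_1 = Δ_1 - h_1(2m_1 + m_2)/6 = 10, c_1 = m_1/2 = 12, d_1 = (m_2 - m_1)/(6h_1) = -11. So s'(0) = 10.

10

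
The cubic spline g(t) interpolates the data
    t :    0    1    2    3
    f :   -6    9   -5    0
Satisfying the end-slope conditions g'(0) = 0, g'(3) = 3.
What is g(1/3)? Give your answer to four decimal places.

Let σ_i = g''(x_i). Step sizes h_i = 1, 1, 1; slopes of the chords Δ_i = (y_(i+1) - y_i)/h_i = 15, -14, 5.
  1·σ_0 + 4·σ_1 + 1·σ_2 = 6(Δ_1 - Δ_0) = -174
  1·σ_1 + 4·σ_2 + 1·σ_3 = 6(Δ_2 - Δ_1) = 114
Clamped end conditions give two more equations: 2h_0·σ_0 + h_0·σ_1 = 6(Δ_0 - g'(0)) = 90 and h_2·σ_2 + 2h_2·σ_3 = 6(g'(3) - Δ_2) = -12.
Solving: σ_0 = 422/5, σ_1 = -394/5, σ_2 = 284/5, σ_3 = -172/5.
On [0, 1], g(t) = -6 + 0·t + 211/5·t² - 136/5·t³.
With t = 1/3: g(1/3) = -313/135.

-2.3185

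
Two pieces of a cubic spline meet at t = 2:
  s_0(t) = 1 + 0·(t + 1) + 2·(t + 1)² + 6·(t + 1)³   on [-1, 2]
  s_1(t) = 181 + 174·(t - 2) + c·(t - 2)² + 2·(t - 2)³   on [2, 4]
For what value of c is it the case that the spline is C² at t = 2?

s_0''(t) = 4 + 36·(t + 1), so s_0''(2) = 112. On the right, s_1''(2) = 2c, so c = 56.

56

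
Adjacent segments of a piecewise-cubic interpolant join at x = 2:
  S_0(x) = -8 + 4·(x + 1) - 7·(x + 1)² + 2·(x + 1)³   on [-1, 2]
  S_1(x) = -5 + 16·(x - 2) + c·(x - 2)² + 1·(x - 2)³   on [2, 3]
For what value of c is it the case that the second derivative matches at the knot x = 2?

S_0''(x) = -14 + 12·(x + 1), so S_0''(2) = 22. On the right, S_1''(2) = 2c, so c = 11.

11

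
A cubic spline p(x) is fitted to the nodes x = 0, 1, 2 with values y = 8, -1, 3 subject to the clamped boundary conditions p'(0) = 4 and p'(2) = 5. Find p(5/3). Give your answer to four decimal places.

0.7778

Put M_i = p'' at the i-th knot. Here h = (1, 1) and Δ = (-9, 4), so the interior equations h_(i-1)·M_(i-1) + 2(h_(i-1)+h_i)·M_i + h_i·M_(i+1) = 6(Δ_i − Δ_(i-1)) read
  1·M_0 + 4·M_1 + 1·M_2 = 6(Δ_1 - Δ_0) = 78
Clamped end conditions give two more equations: 2h_0·M_0 + h_0·M_1 = 6(Δ_0 - p'(0)) = -78 and h_1·M_1 + 2h_1·M_2 = 6(p'(2) - Δ_1) = 6.
Forward elimination and back-substitution give M_0 = -58, M_1 = 38, M_2 = -16.
On [1, 2], p(x) = -1 - 6·(x - 1) + 19·(x - 1)² - 9·(x - 1)³.
With (x - 1) = 2/3: p(5/3) = 7/9.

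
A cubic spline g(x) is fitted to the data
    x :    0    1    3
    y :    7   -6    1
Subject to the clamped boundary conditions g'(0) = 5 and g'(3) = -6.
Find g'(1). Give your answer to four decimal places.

With m_i denoting the second derivative at x_i, h_i = 1, 2, and Δ_i = (y_(i+1) − y_i)/h_i = -13, 7/2:
  1·m_0 + 6·m_1 + 2·m_2 = 6(Δ_1 - Δ_0) = 99
Clamped end conditions give two more equations: 2h_0·m_0 + h_0·m_1 = 6(Δ_0 - g'(0)) = -108 and h_1·m_1 + 2h_1·m_2 = 6(g'(3) - Δ_1) = -57.
Forward elimination and back-substitution give m_0 = -445/6, m_1 = 121/3, m_2 = -413/12.
On [1, 3], g'(x) = b_1 + 2c_1·(x - 1) + 3d_1·(x - 1)² with b_1 = Δ_1 - h_1(2m_1 + m_2)/6 = -143/12, c_1 = m_1/2 = 121/6, d_1 = (m_2 - m_1)/(6h_1) = -299/48. So g'(1) = -143/12.

-11.9167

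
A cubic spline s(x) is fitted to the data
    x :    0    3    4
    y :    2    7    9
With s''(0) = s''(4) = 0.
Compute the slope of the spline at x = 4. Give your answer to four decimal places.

Write σ_i for s''(x_i). With h_i = 3, 1 and divided differences Δ_i = 5/3, 2, the continuity of s' gives the tridiagonal system
  3·σ_0 + 8·σ_1 + 1·σ_2 = 6(Δ_1 - Δ_0) = 2
Natural end conditions: σ_0 = σ_2 = 0.
Solving: σ_0 = 0, σ_1 = 1/4, σ_2 = 0.
On [3, 4], s'(x) = b_1 + 2c_1·(x - 3) + 3d_1·(x - 3)² with b_1 = Δ_1 - h_1(2σ_1 + σ_2)/6 = 23/12, c_1 = σ_1/2 = 1/8, d_1 = (σ_2 - σ_1)/(6h_1) = -1/24. So s'(4) = 49/24.

2.0417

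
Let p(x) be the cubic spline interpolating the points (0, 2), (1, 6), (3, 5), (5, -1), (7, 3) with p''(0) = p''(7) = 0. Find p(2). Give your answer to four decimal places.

Write σ_i for p''(x_i). With h_i = 1, 2, 2, 2 and divided differences Δ_i = 4, -1/2, -3, 2, the continuity of p' gives the tridiagonal system
  1·σ_0 + 6·σ_1 + 2·σ_2 = 6(Δ_1 - Δ_0) = -27
  2·σ_1 + 8·σ_2 + 2·σ_3 = 6(Δ_2 - Δ_1) = -15
  2·σ_2 + 8·σ_3 + 2·σ_4 = 6(Δ_3 - Δ_2) = 30
Natural end conditions: σ_0 = σ_4 = 0.
Solving: σ_0 = 0, σ_1 = -315/82, σ_2 = -81/41, σ_3 = 174/41, σ_4 = 0.
On [1, 3], p(x) = 6 + 223/82·(x - 1) - 315/164·(x - 1)² + 51/328·(x - 1)³.
With (x - 1) = 1: p(2) = 2281/328.

6.9543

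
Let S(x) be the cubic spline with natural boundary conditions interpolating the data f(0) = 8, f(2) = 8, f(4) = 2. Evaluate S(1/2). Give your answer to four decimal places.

8.3516

Write M_i for S''(x_i). With h_i = 2, 2 and divided differences Δ_i = 0, -3, the continuity of S' gives the tridiagonal system
  2·M_0 + 8·M_1 + 2·M_2 = 6(Δ_1 - Δ_0) = -18
Natural end conditions: M_0 = M_2 = 0.
Forward elimination and back-substitution give M_0 = 0, M_1 = -9/4, M_2 = 0.
On [0, 2], S(x) = 8 + 3/4·x + 0·x² - 3/16·x³.
With x = 1/2: S(1/2) = 1069/128.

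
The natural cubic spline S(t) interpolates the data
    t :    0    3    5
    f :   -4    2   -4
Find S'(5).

-4

Put M_i = S'' at the i-th knot. Here h = (3, 2) and Δ = (2, -3), so the interior equations h_(i-1)·M_(i-1) + 2(h_(i-1)+h_i)·M_i + h_i·M_(i+1) = 6(Δ_i − Δ_(i-1)) read
  3·M_0 + 10·M_1 + 2·M_2 = 6(Δ_1 - Δ_0) = -30
Natural end conditions: M_0 = M_2 = 0.
Solving: M_0 = 0, M_1 = -3, M_2 = 0.
On [3, 5], S'(t) = b_1 + 2c_1·(t - 3) + 3d_1·(t - 3)² with b_1 = Δ_1 - h_1(2M_1 + M_2)/6 = -1, c_1 = M_1/2 = -3/2, d_1 = (M_2 - M_1)/(6h_1) = 1/4. So S'(5) = -4.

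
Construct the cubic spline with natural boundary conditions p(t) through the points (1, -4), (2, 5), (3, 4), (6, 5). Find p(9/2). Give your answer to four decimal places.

With M_i denoting the second derivative at x_i, h_i = 1, 1, 3, and Δ_i = (y_(i+1) − y_i)/h_i = 9, -1, 1/3:
  1·M_0 + 4·M_1 + 1·M_2 = 6(Δ_1 - Δ_0) = -60
  1·M_1 + 8·M_2 + 3·M_3 = 6(Δ_2 - Δ_1) = 8
Natural end conditions: M_0 = M_3 = 0.
Solving: M_0 = 0, M_1 = -488/31, M_2 = 92/31, M_3 = 0.
On [3, 6], p(t) = 4 - 245/93·(t - 3) + 46/31·(t - 3)² - 46/279·(t - 3)³.
With (t - 3) = 3/2: p(9/2) = 351/124.

2.8306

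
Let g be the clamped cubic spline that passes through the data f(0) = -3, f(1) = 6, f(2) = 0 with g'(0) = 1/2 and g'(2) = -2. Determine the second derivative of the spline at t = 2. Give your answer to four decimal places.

33.2500

Let M_i = g''(x_i). Step sizes h_i = 1, 1; slopes of the chords Δ_i = (y_(i+1) - y_i)/h_i = 9, -6.
  1·M_0 + 4·M_1 + 1·M_2 = 6(Δ_1 - Δ_0) = -90
Clamped end conditions give two more equations: 2h_0·M_0 + h_0·M_1 = 6(Δ_0 - g'(0)) = 51 and h_1·M_1 + 2h_1·M_2 = 6(g'(2) - Δ_1) = 24.
Solving: M_0 = 187/4, M_1 = -85/2, M_2 = 133/4.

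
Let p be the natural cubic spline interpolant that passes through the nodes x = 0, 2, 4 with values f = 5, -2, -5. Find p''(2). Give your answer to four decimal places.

1.5000

Put m_i = p'' at the i-th knot. Here h = (2, 2) and Δ = (-7/2, -3/2), so the interior equations h_(i-1)·m_(i-1) + 2(h_(i-1)+h_i)·m_i + h_i·m_(i+1) = 6(Δ_i − Δ_(i-1)) read
  2·m_0 + 8·m_1 + 2·m_2 = 6(Δ_1 - Δ_0) = 12
Natural end conditions: m_0 = m_2 = 0.
Hence m_0 = 0, m_1 = 3/2, m_2 = 0.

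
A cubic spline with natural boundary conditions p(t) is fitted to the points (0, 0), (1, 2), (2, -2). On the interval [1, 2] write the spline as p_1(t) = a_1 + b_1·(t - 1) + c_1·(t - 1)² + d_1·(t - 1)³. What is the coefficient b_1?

-1

Let m_i = p''(x_i). Step sizes h_i = 1, 1; slopes of the chords Δ_i = (y_(i+1) - y_i)/h_i = 2, -4.
  1·m_0 + 4·m_1 + 1·m_2 = 6(Δ_1 - Δ_0) = -36
Natural end conditions: m_0 = m_2 = 0.
Forward elimination and back-substitution give m_0 = 0, m_1 = -9, m_2 = 0.
On [1, 2], with p_1(t) = a_1 + b_1·(t - 1) + c_1·(t - 1)² + d_1·(t - 1)³: c_1 = m_1/2 = -9/2, d_1 = (m_2 - m_1)/(6h_1) = 3/2, b_1 = Δ_1 - h_1(2m_1 + m_2)/6 = -1.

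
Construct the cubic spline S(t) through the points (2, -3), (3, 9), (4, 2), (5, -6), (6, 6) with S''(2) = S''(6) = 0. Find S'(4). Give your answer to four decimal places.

-12.3750

Let M_i = S''(x_i). Step sizes h_i = 1, 1, 1, 1; slopes of the chords Δ_i = (y_(i+1) - y_i)/h_i = 12, -7, -8, 12.
  1·M_0 + 4·M_1 + 1·M_2 = 6(Δ_1 - Δ_0) = -114
  1·M_1 + 4·M_2 + 1·M_3 = 6(Δ_2 - Δ_1) = -6
  1·M_2 + 4·M_3 + 1·M_4 = 6(Δ_3 - Δ_2) = 120
Natural end conditions: M_0 = M_4 = 0.
Hence M_0 = 0, M_1 = -783/28, M_2 = -15/7, M_3 = 855/28, M_4 = 0.
On [4, 5], S'(t) = b_2 + 2c_2·(t - 4) + 3d_2·(t - 4)² with b_2 = Δ_2 - h_2(2M_2 + M_3)/6 = -99/8, c_2 = M_2/2 = -15/14, d_2 = (M_3 - M_2)/(6h_2) = 305/56. So S'(4) = -99/8.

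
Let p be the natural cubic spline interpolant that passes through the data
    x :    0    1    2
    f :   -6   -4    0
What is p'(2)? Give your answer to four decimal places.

With M_i denoting the second derivative at x_i, h_i = 1, 1, and Δ_i = (y_(i+1) − y_i)/h_i = 2, 4:
  1·M_0 + 4·M_1 + 1·M_2 = 6(Δ_1 - Δ_0) = 12
Natural end conditions: M_0 = M_2 = 0.
Forward elimination and back-substitution give M_0 = 0, M_1 = 3, M_2 = 0.
On [1, 2], p'(x) = b_1 + 2c_1·(x - 1) + 3d_1·(x - 1)² with b_1 = Δ_1 - h_1(2M_1 + M_2)/6 = 3, c_1 = M_1/2 = 3/2, d_1 = (M_2 - M_1)/(6h_1) = -1/2. So p'(2) = 9/2.

4.5000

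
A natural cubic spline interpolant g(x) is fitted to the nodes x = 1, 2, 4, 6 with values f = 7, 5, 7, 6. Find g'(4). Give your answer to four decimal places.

0.8636

With m_i denoting the second derivative at x_i, h_i = 1, 2, 2, and Δ_i = (y_(i+1) − y_i)/h_i = -2, 1, -1/2:
  1·m_0 + 6·m_1 + 2·m_2 = 6(Δ_1 - Δ_0) = 18
  2·m_1 + 8·m_2 + 2·m_3 = 6(Δ_2 - Δ_1) = -9
Natural end conditions: m_0 = m_3 = 0.
Forward elimination and back-substitution give m_0 = 0, m_1 = 81/22, m_2 = -45/22, m_3 = 0.
On [4, 6], g'(x) = b_2 + 2c_2·(x - 4) + 3d_2·(x - 4)² with b_2 = Δ_2 - h_2(2m_2 + m_3)/6 = 19/22, c_2 = m_2/2 = -45/44, d_2 = (m_3 - m_2)/(6h_2) = 15/88. So g'(4) = 19/22.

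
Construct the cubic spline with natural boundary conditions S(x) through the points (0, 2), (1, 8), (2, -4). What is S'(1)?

-3

With M_i denoting the second derivative at x_i, h_i = 1, 1, and Δ_i = (y_(i+1) − y_i)/h_i = 6, -12:
  1·M_0 + 4·M_1 + 1·M_2 = 6(Δ_1 - Δ_0) = -108
Natural end conditions: M_0 = M_2 = 0.
Hence M_0 = 0, M_1 = -27, M_2 = 0.
On [1, 2], S'(x) = b_1 + 2c_1·(x - 1) + 3d_1·(x - 1)² with b_1 = Δ_1 - h_1(2M_1 + M_2)/6 = -3, c_1 = M_1/2 = -27/2, d_1 = (M_2 - M_1)/(6h_1) = 9/2. So S'(1) = -3.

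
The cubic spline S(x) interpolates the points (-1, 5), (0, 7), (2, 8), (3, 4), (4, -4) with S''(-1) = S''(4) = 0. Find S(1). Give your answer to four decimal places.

Write M_i for S''(x_i). With h_i = 1, 2, 1, 1 and divided differences Δ_i = 2, 1/2, -4, -8, the continuity of S' gives the tridiagonal system
  1·M_0 + 6·M_1 + 2·M_2 = 6(Δ_1 - Δ_0) = -9
  2·M_1 + 6·M_2 + 1·M_3 = 6(Δ_2 - Δ_1) = -27
  1·M_2 + 4·M_3 + 1·M_4 = 6(Δ_3 - Δ_2) = -24
Natural end conditions: M_0 = M_4 = 0.
Solving: M_0 = 0, M_1 = -39/122, M_2 = -216/61, M_3 = -312/61, M_4 = 0.
On [0, 2], S(x) = 7 + 231/122·x - 39/244·x² - 131/488·x³.
With x = 1: S(1) = 4131/488.

8.4652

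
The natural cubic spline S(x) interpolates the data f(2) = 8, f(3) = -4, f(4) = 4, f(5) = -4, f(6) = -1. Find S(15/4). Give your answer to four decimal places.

Write σ_i for S''(x_i). With h_i = 1, 1, 1, 1 and divided differences Δ_i = -12, 8, -8, 3, the continuity of S' gives the tridiagonal system
  1·σ_0 + 4·σ_1 + 1·σ_2 = 6(Δ_1 - Δ_0) = 120
  1·σ_1 + 4·σ_2 + 1·σ_3 = 6(Δ_2 - Δ_1) = -96
  1·σ_2 + 4·σ_3 + 1·σ_4 = 6(Δ_3 - Δ_2) = 66
Natural end conditions: σ_0 = σ_4 = 0.
Forward elimination and back-substitution give σ_0 = 0, σ_1 = 1125/28, σ_2 = -285/7, σ_3 = 747/28, σ_4 = 0.
On [3, 4], S(x) = -4 + 39/28·(x - 3) + 1125/56·(x - 3)² - 755/56·(x - 3)³.
With (x - 3) = 3/4: S(15/4) = 9523/3584.

2.6571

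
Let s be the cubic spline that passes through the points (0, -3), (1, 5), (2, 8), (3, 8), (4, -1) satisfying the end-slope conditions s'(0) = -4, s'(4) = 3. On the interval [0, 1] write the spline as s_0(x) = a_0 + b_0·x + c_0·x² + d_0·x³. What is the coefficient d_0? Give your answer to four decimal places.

With M_i denoting the second derivative at x_i, h_i = 1, 1, 1, 1, and Δ_i = (y_(i+1) − y_i)/h_i = 8, 3, 0, -9:
  1·M_0 + 4·M_1 + 1·M_2 = 6(Δ_1 - Δ_0) = -30
  1·M_1 + 4·M_2 + 1·M_3 = 6(Δ_2 - Δ_1) = -18
  1·M_2 + 4·M_3 + 1·M_4 = 6(Δ_3 - Δ_2) = -54
Clamped end conditions give two more equations: 2h_0·M_0 + h_0·M_1 = 6(Δ_0 - s'(0)) = 72 and h_3·M_3 + 2h_3·M_4 = 6(s'(4) - Δ_3) = 72.
Forward elimination and back-substitution give M_0 = 1303/28, M_1 = -295/14, M_2 = 31/4, M_3 = -391/14, M_4 = 1399/28.
On [0, 1], with s_0(x) = a_0 + b_0·x + c_0·x² + d_0·x³: c_0 = M_0/2 = 1303/56, d_0 = (M_1 - M_0)/(6h_0) = -631/56, b_0 = Δ_0 - h_0(2M_0 + M_1)/6 = -4.

-11.2679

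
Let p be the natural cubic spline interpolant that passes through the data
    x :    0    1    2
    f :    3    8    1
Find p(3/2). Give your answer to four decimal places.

5.6250

With m_i denoting the second derivative at x_i, h_i = 1, 1, and Δ_i = (y_(i+1) − y_i)/h_i = 5, -7:
  1·m_0 + 4·m_1 + 1·m_2 = 6(Δ_1 - Δ_0) = -72
Natural end conditions: m_0 = m_2 = 0.
Solving: m_0 = 0, m_1 = -18, m_2 = 0.
On [1, 2], p(x) = 8 - 1·(x - 1) - 9·(x - 1)² + 3·(x - 1)³.
With (x - 1) = 1/2: p(3/2) = 45/8.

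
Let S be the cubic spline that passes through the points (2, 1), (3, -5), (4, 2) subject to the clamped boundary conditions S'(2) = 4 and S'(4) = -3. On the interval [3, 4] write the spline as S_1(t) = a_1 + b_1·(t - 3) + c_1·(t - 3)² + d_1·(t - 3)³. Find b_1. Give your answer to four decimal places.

0.5000

Let M_i = S''(x_i). Step sizes h_i = 1, 1; slopes of the chords Δ_i = (y_(i+1) - y_i)/h_i = -6, 7.
  1·M_0 + 4·M_1 + 1·M_2 = 6(Δ_1 - Δ_0) = 78
Clamped end conditions give two more equations: 2h_0·M_0 + h_0·M_1 = 6(Δ_0 - S'(2)) = -60 and h_1·M_1 + 2h_1·M_2 = 6(S'(4) - Δ_1) = -60.
Solving: M_0 = -53, M_1 = 46, M_2 = -53.
On [3, 4], with S_1(t) = a_1 + b_1·(t - 3) + c_1·(t - 3)² + d_1·(t - 3)³: c_1 = M_1/2 = 23, d_1 = (M_2 - M_1)/(6h_1) = -33/2, b_1 = Δ_1 - h_1(2M_1 + M_2)/6 = 1/2.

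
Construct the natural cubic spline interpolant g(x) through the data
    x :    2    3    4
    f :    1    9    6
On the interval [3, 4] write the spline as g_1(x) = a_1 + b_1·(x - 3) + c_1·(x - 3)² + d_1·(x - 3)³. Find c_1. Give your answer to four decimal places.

-8.2500

With M_i denoting the second derivative at x_i, h_i = 1, 1, and Δ_i = (y_(i+1) − y_i)/h_i = 8, -3:
  1·M_0 + 4·M_1 + 1·M_2 = 6(Δ_1 - Δ_0) = -66
Natural end conditions: M_0 = M_2 = 0.
Solving the tridiagonal system: M_0 = 0, M_1 = -33/2, M_2 = 0.
On [3, 4], with g_1(x) = a_1 + b_1·(x - 3) + c_1·(x - 3)² + d_1·(x - 3)³: c_1 = M_1/2 = -33/4, d_1 = (M_2 - M_1)/(6h_1) = 11/4, b_1 = Δ_1 - h_1(2M_1 + M_2)/6 = 5/2.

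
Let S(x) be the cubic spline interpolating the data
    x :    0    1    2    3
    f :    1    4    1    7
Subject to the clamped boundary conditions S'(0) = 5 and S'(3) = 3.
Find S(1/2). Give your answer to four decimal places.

With M_i denoting the second derivative at x_i, h_i = 1, 1, 1, and Δ_i = (y_(i+1) − y_i)/h_i = 3, -3, 6:
  1·M_0 + 4·M_1 + 1·M_2 = 6(Δ_1 - Δ_0) = -36
  1·M_1 + 4·M_2 + 1·M_3 = 6(Δ_2 - Δ_1) = 54
Clamped end conditions give two more equations: 2h_0·M_0 + h_0·M_1 = 6(Δ_0 - S'(0)) = -12 and h_2·M_2 + 2h_2·M_3 = 6(S'(3) - Δ_2) = -18.
Forward elimination and back-substitution give M_0 = 22/15, M_1 = -224/15, M_2 = 334/15, M_3 = -302/15.
On [0, 1], S(x) = 1 + 5·x + 11/15·x² - 41/15·x³.
With x = 1/2: S(1/2) = 401/120.

3.3417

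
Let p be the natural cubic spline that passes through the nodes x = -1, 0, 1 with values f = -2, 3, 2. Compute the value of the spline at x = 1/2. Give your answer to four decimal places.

3.0625

Put m_i = p'' at the i-th knot. Here h = (1, 1) and Δ = (5, -1), so the interior equations h_(i-1)·m_(i-1) + 2(h_(i-1)+h_i)·m_i + h_i·m_(i+1) = 6(Δ_i − Δ_(i-1)) read
  1·m_0 + 4·m_1 + 1·m_2 = 6(Δ_1 - Δ_0) = -36
Natural end conditions: m_0 = m_2 = 0.
Hence m_0 = 0, m_1 = -9, m_2 = 0.
On [0, 1], p(x) = 3 + 2·x - 9/2·x² + 3/2·x³.
With x = 1/2: p(1/2) = 49/16.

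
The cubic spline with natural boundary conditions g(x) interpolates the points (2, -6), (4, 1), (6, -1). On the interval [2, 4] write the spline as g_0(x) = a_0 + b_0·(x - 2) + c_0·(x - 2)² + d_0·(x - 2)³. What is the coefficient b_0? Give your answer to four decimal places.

4.6250

Let M_i = g''(x_i). Step sizes h_i = 2, 2; slopes of the chords Δ_i = (y_(i+1) - y_i)/h_i = 7/2, -1.
  2·M_0 + 8·M_1 + 2·M_2 = 6(Δ_1 - Δ_0) = -27
Natural end conditions: M_0 = M_2 = 0.
Solving the tridiagonal system: M_0 = 0, M_1 = -27/8, M_2 = 0.
On [2, 4], with g_0(x) = a_0 + b_0·(x - 2) + c_0·(x - 2)² + d_0·(x - 2)³: c_0 = M_0/2 = 0, d_0 = (M_1 - M_0)/(6h_0) = -9/32, b_0 = Δ_0 - h_0(2M_0 + M_1)/6 = 37/8.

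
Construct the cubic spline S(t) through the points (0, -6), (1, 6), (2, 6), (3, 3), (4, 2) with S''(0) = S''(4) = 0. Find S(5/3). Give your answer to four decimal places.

6.9312

Let M_i = S''(x_i). Step sizes h_i = 1, 1, 1, 1; slopes of the chords Δ_i = (y_(i+1) - y_i)/h_i = 12, 0, -3, -1.
  1·M_0 + 4·M_1 + 1·M_2 = 6(Δ_1 - Δ_0) = -72
  1·M_1 + 4·M_2 + 1·M_3 = 6(Δ_2 - Δ_1) = -18
  1·M_2 + 4·M_3 + 1·M_4 = 6(Δ_3 - Δ_2) = 12
Natural end conditions: M_0 = M_4 = 0.
Solving the tridiagonal system: M_0 = 0, M_1 = -249/14, M_2 = -6/7, M_3 = 45/14, M_4 = 0.
On [1, 2], S(t) = 6 + 85/14·(t - 1) - 249/28·(t - 1)² + 79/28·(t - 1)³.
With (t - 1) = 2/3: S(5/3) = 1310/189.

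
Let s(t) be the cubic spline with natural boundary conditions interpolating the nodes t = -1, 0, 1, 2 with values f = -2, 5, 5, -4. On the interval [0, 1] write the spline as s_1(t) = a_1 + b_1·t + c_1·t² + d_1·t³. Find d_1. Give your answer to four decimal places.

-0.6667

Write M_i for s''(x_i). With h_i = 1, 1, 1 and divided differences Δ_i = 7, 0, -9, the continuity of s' gives the tridiagonal system
  1·M_0 + 4·M_1 + 1·M_2 = 6(Δ_1 - Δ_0) = -42
  1·M_1 + 4·M_2 + 1·M_3 = 6(Δ_2 - Δ_1) = -54
Natural end conditions: M_0 = M_3 = 0.
Forward elimination and back-substitution give M_0 = 0, M_1 = -38/5, M_2 = -58/5, M_3 = 0.
On [0, 1], with s_1(t) = a_1 + b_1·t + c_1·t² + d_1·t³: c_1 = M_1/2 = -19/5, d_1 = (M_2 - M_1)/(6h_1) = -2/3, b_1 = Δ_1 - h_1(2M_1 + M_2)/6 = 67/15.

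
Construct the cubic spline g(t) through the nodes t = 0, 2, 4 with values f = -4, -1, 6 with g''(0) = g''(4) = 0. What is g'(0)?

1

With m_i denoting the second derivative at x_i, h_i = 2, 2, and Δ_i = (y_(i+1) − y_i)/h_i = 3/2, 7/2:
  2·m_0 + 8·m_1 + 2·m_2 = 6(Δ_1 - Δ_0) = 12
Natural end conditions: m_0 = m_2 = 0.
Hence m_0 = 0, m_1 = 3/2, m_2 = 0.
On [0, 2], g'(t) = b_0 + 2c_0·t + 3d_0·t² with b_0 = Δ_0 - h_0(2m_0 + m_1)/6 = 1, c_0 = m_0/2 = 0, d_0 = (m_1 - m_0)/(6h_0) = 1/8. So g'(0) = 1.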